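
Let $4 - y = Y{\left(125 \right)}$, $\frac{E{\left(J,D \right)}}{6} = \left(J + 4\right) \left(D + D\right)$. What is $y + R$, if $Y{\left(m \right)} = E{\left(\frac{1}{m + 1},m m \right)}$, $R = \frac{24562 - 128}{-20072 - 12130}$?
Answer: $- \frac{84697603441}{112707} \approx -7.5149 \cdot 10^{5}$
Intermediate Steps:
$E{\left(J,D \right)} = 12 D \left(4 + J\right)$ ($E{\left(J,D \right)} = 6 \left(J + 4\right) \left(D + D\right) = 6 \left(4 + J\right) 2 D = 6 \cdot 2 D \left(4 + J\right) = 12 D \left(4 + J\right)$)
$R = - \frac{12217}{16101}$ ($R = \frac{24434}{-32202} = 24434 \left(- \frac{1}{32202}\right) = - \frac{12217}{16101} \approx -0.75877$)
$Y{\left(m \right)} = 12 m^{2} \left(4 + \frac{1}{1 + m}\right)$ ($Y{\left(m \right)} = 12 m m \left(4 + \frac{1}{m + 1}\right) = 12 m^{2} \left(4 + \frac{1}{1 + m}\right)$)
$y = - \frac{15781166}{21}$ ($y = 4 - \frac{125^{2} \left(60 + 48 \cdot 125\right)}{1 + 125} = 4 - \frac{15625 \left(60 + 6000\right)}{126} = 4 - 15625 \cdot \frac{1}{126} \cdot 6060 = 4 - \frac{15781250}{21} = - \frac{15781166}{21} \approx -7.5148 \cdot 10^{5}$)
$y + R = - \frac{15781166}{21} - \frac{12217}{16101} = - \frac{84697603441}{112707}$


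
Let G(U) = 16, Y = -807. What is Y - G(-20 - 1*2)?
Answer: -823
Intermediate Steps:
Y - G(-20 - 1*2) = -807 - 1*16 = -807 - 16 = -823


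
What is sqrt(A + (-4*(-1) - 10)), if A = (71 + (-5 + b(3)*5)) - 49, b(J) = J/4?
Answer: sqrt(59)/2 ≈ 3.8406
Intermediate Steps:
b(J) = J/4 (b(J) = J*(1/4) = J/4)
A = 83/4 (A = (71 + (-5 + ((1/4)*3)*5)) - 49 = (71 + (-5 + (3/4)*5)) - 49 = (71 + (-5 + 15/4)) - 49 = (71 - 5/4) - 49 = 279/4 - 49 = 83/4 ≈ 20.750)
sqrt(A + (-4*(-1) - 10)) = sqrt(83/4 + (-4*(-1) - 10)) = sqrt(83/4 + (4 - 10)) = sqrt(83/4 - 6) = sqrt(59/4) = sqrt(59)/2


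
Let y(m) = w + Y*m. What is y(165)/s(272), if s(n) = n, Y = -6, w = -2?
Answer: -62/17 ≈ -3.6471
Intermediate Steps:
y(m) = -2 - 6*m
y(165)/s(272) = (-2 - 6*165)/272 = (-2 - 990)*(1/272) = -992*1/272 = -62/17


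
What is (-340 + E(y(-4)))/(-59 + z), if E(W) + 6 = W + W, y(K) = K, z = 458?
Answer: -118/133 ≈ -0.88722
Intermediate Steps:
E(W) = -6 + 2*W (E(W) = -6 + (W + W) = -6 + 2*W)
(-340 + E(y(-4)))/(-59 + z) = (-340 + (-6 + 2*(-4)))/(-59 + 458) = (-340 + (-6 - 8))/399 = (-340 - 14)*(1/399) = -354*1/399 = -118/133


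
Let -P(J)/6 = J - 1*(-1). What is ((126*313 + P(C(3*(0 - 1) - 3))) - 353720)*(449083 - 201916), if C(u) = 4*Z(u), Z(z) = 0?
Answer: -77681622096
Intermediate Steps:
C(u) = 0 (C(u) = 4*0 = 0)
P(J) = -6 - 6*J (P(J) = -6*(J - 1*(-1)) = -6*(J + 1) = -6*(1 + J) = -6 - 6*J)
((126*313 + P(C(3*(0 - 1) - 3))) - 353720)*(449083 - 201916) = ((126*313 + (-6 - 6*0)) - 353720)*(449083 - 201916) = ((39438 + (-6 + 0)) - 353720)*247167 = ((39438 - 6) - 353720)*247167 = (39432 - 353720)*247167 = -314288*247167 = -77681622096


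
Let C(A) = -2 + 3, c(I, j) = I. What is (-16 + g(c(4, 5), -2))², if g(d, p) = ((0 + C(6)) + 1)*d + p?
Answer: 100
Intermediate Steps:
C(A) = 1
g(d, p) = p + 2*d (g(d, p) = ((0 + 1) + 1)*d + p = (1 + 1)*d + p = 2*d + p = p + 2*d)
(-16 + g(c(4, 5), -2))² = (-16 + (-2 + 2*4))² = (-16 + (-2 + 8))² = (-16 + 6)² = (-10)² = 100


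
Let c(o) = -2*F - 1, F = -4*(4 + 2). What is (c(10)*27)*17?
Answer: 21573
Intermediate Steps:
F = -24 (F = -4*6 = -24)
c(o) = 47 (c(o) = -2*(-24) - 1 = 48 - 1 = 47)
(c(10)*27)*17 = (47*27)*17 = 1269*17 = 21573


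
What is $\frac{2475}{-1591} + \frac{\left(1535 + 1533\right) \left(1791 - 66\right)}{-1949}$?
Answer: $- \frac{8424873075}{3100859} \approx -2716.9$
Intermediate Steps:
$\frac{2475}{-1591} + \frac{\left(1535 + 1533\right) \left(1791 - 66\right)}{-1949} = 2475 \left(- \frac{1}{1591}\right) + 3068 \left(1791 + \left(-637 + 571\right)\right) \left(- \frac{1}{1949}\right) = - \frac{2475}{1591} + 3068 \left(1791 - 66\right) \left(- \frac{1}{1949}\right) = - \frac{2475}{1591} + 3068 \cdot 1725 \left(- \frac{1}{1949}\right) = - \frac{2475}{1591} + 5292300 \left(- \frac{1}{1949}\right) = - \frac{2475}{1591} - \frac{5292300}{1949} = - \frac{8424873075}{3100859}$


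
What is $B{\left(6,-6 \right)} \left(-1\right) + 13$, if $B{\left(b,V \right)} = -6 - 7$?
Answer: $26$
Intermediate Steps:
$B{\left(b,V \right)} = -13$ ($B{\left(b,V \right)} = -6 - 7 = -13$)
$B{\left(6,-6 \right)} \left(-1\right) + 13 = \left(-13\right) \left(-1\right) + 13 = 13 + 13 = 26$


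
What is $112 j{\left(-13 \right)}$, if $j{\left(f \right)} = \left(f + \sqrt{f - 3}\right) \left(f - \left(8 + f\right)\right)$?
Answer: $11648 - 3584 i \approx 11648.0 - 3584.0 i$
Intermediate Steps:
$j{\left(f \right)} = - 8 f - 8 \sqrt{-3 + f}$ ($j{\left(f \right)} = \left(f + \sqrt{-3 + f}\right) \left(-8\right) = - 8 f - 8 \sqrt{-3 + f}$)
$112 j{\left(-13 \right)} = 112 \left(\left(-8\right) \left(-13\right) - 8 \sqrt{-3 - 13}\right) = 112 \left(104 - 8 \sqrt{-16}\right) = 112 \left(104 - 8 \cdot 4 i\right) = 112 \left(104 - 32 i\right) = 11648 - 3584 i$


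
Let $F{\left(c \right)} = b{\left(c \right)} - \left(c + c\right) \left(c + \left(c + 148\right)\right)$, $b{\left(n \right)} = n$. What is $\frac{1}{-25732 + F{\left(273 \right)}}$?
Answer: $- \frac{1}{404383} \approx -2.4729 \cdot 10^{-6}$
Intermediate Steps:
$F{\left(c \right)} = c - 2 c \left(148 + 2 c\right)$ ($F{\left(c \right)} = c - \left(c + c\right) \left(c + \left(c + 148\right)\right) = c - 2 c \left(c + \left(148 + c\right)\right) = c - 2 c \left(148 + 2 c\right)$)
$\frac{1}{-25732 + F{\left(273 \right)}} = \frac{1}{-25732 + 273 \left(-295 - 1092\right)} = \frac{1}{-25732 + 273 \left(-1387\right)} = \frac{1}{-25732 - 378651} = \frac{1}{-404383} = - \frac{1}{404383}$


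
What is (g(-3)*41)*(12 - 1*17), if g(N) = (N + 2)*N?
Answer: -615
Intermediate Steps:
g(N) = N*(2 + N) (g(N) = (2 + N)*N = N*(2 + N))
(g(-3)*41)*(12 - 1*17) = (-3*(2 - 3)*41)*(12 - 1*17) = (-3*(-1)*41)*(12 - 17) = (3*41)*(-5) = 123*(-5) = -615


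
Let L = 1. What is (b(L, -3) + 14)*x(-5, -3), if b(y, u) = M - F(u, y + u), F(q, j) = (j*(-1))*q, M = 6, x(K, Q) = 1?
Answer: 26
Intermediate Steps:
F(q, j) = -j*q (F(q, j) = (-j)*q = -j*q)
b(y, u) = 6 + u*(u + y) (b(y, u) = 6 - (-1)*(y + u)*u = 6 - (-1)*(u + y)*u = 6 - (-1)*u*(u + y) = 6 + u*(u + y))
(b(L, -3) + 14)*x(-5, -3) = ((6 - 3*(-3 + 1)) + 14)*1 = ((6 - 3*(-2)) + 14)*1 = ((6 + 6) + 14)*1 = (12 + 14)*1 = 26*1 = 26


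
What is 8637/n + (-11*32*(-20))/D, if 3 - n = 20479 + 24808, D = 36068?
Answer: 1820011/408325828 ≈ 0.0044573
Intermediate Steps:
n = -45284 (n = 3 - (20479 + 24808) = 3 - 1*45287 = 3 - 45287 = -45284)
8637/n + (-11*32*(-20))/D = 8637/(-45284) + (-11*32*(-20))/36068 = 8637*(-1/45284) - 352*(-20)*(1/36068) = -8637/45284 + 7040*(1/36068) = -8637/45284 + 1760/9017 = 1820011/408325828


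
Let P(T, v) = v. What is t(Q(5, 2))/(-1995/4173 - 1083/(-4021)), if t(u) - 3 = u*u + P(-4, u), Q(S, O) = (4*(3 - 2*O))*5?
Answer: -2142199813/1167512 ≈ -1834.8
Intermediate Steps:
Q(S, O) = 60 - 40*O (Q(S, O) = (12 - 8*O)*5 = 60 - 40*O)
t(u) = 3 + u + u² (t(u) = 3 + (u*u + u) = 3 + (u² + u) = 3 + (u + u²) = 3 + u + u²)
t(Q(5, 2))/(-1995/4173 - 1083/(-4021)) = (3 + (60 - 40*2) + (60 - 40*2)²)/(-1995/4173 - 1083/(-4021)) = (3 + (60 - 80) + (60 - 80)²)/(-1995*1/4173 - 1083*(-1/4021)) = (3 - 20 + (-20)²)/(-665/1391 + 1083/4021) = (3 - 20 + 400)/(-1167512/5593211) = 383*(-5593211/1167512) = -2142199813/1167512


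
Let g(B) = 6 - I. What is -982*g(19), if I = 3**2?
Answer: 2946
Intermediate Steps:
I = 9
g(B) = -3 (g(B) = 6 - 1*9 = 6 - 9 = -3)
-982*g(19) = -982*(-3) = 2946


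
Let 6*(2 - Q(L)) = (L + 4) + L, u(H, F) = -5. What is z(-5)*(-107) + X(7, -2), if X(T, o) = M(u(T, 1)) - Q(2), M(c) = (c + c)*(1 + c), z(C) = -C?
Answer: -1487/3 ≈ -495.67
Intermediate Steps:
Q(L) = 4/3 - L/3 (Q(L) = 2 - ((L + 4) + L)/6 = 2 - ((4 + L) + L)/6 = 2 - (4 + 2*L)/6 = 2 + (-⅔ - L/3) = 4/3 - L/3)
M(c) = 2*c*(1 + c) (M(c) = (2*c)*(1 + c) = 2*c*(1 + c))
X(T, o) = 118/3 (X(T, o) = 2*(-5)*(1 - 5) - (4/3 - ⅓*2) = 2*(-5)*(-4) - (4/3 - ⅔) = 40 - 1*⅔ = 40 - ⅔ = 118/3)
z(-5)*(-107) + X(7, -2) = -1*(-5)*(-107) + 118/3 = 5*(-107) + 118/3 = -535 + 118/3 = -1487/3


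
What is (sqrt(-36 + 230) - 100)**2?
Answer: (100 - sqrt(194))**2 ≈ 7408.3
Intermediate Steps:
(sqrt(-36 + 230) - 100)**2 = (sqrt(194) - 100)**2 = (-100 + sqrt(194))**2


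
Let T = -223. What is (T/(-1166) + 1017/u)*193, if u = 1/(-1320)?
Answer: -302099969681/1166 ≈ -2.5909e+8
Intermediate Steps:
u = -1/1320 ≈ -0.00075758
(T/(-1166) + 1017/u)*193 = (-223/(-1166) + 1017/(-1/1320))*193 = (-223*(-1/1166) + 1017*(-1320))*193 = (223/1166 - 1342440)*193 = -1565284817/1166*193 = -302099969681/1166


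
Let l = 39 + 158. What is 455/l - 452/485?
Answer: 131631/95545 ≈ 1.3777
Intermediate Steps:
l = 197
455/l - 452/485 = 455/197 - 452/485 = 131631/95545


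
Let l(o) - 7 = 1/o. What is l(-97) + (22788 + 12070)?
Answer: 3381904/97 ≈ 34865.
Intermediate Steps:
l(o) = 7 + 1/o
l(-97) + (22788 + 12070) = (7 + 1/(-97)) + (22788 + 12070) = (7 - 1/97) + 34858 = 678/97 + 34858 = 3381904/97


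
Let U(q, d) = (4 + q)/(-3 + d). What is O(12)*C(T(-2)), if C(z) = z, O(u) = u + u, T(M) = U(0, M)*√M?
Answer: -96*I*√2/5 ≈ -27.153*I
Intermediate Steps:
U(q, d) = (4 + q)/(-3 + d)
T(M) = 4*√M/(-3 + M) (T(M) = ((4 + 0)/(-3 + M))*√M = (4/(-3 + M))*√M = 4*√M/(-3 + M))
O(u) = 2*u
O(12)*C(T(-2)) = (2*12)*(4*√(-2)/(-3 - 2)) = 24*(4*(I*√2)/(-5)) = 24*(4*(I*√2)*(-⅕)) = 24*(-4*I*√2/5) = -96*I*√2/5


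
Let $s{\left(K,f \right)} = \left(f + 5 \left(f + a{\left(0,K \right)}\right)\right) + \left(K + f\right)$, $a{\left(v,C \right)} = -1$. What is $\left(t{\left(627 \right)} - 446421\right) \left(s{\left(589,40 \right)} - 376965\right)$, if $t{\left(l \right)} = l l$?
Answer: $20043174492$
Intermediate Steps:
$t{\left(l \right)} = l^{2}$
$s{\left(K,f \right)} = -5 + K + 7 f$ ($s{\left(K,f \right)} = \left(f + 5 \left(f - 1\right)\right) + \left(K + f\right) = \left(f + 5 \left(-1 + f\right)\right) + \left(K + f\right) = \left(f + \left(-5 + 5 f\right)\right) + \left(K + f\right) = \left(-5 + 6 f\right) + \left(K + f\right) = -5 + K + 7 f$)
$\left(t{\left(627 \right)} - 446421\right) \left(s{\left(589,40 \right)} - 376965\right) = \left(627^{2} - 446421\right) \left(\left(-5 + 589 + 7 \cdot 40\right) - 376965\right) = \left(393129 - 446421\right) \left(\left(-5 + 589 + 280\right) - 376965\right) = - 53292 \left(864 - 376965\right) = \left(-53292\right) \left(-376101\right) = 20043174492$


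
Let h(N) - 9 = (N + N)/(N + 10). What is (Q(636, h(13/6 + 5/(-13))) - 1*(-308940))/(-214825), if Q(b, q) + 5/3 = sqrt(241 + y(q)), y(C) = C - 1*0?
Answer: -185363/128895 - 2*sqrt(52848933)/197424175 ≈ -1.4382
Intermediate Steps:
y(C) = C (y(C) = C + 0 = C)
h(N) = 9 + 2*N/(10 + N) (h(N) = 9 + (N + N)/(N + 10) = 9 + (2*N)/(10 + N) = 9 + 2*N/(10 + N))
Q(b, q) = -5/3 + sqrt(241 + q)
(Q(636, h(13/6 + 5/(-13))) - 1*(-308940))/(-214825) = ((-5/3 + sqrt(241 + (90 + 11*(13/6 + 5/(-13)))/(10 + (13/6 + 5/(-13))))) - 1*(-308940))/(-214825) = ((-5/3 + sqrt(241 + (90 + 11*(13*(1/6) + 5*(-1/13)))/(10 + (13*(1/6) + 5*(-1/13))))) + 308940)*(-1/214825) = ((-5/3 + sqrt(241 + (90 + 11*(13/6 - 5/13))/(10 + (13/6 - 5/13)))) + 308940)*(-1/214825) = ((-5/3 + sqrt(241 + (90 + 11*(139/78))/(10 + 139/78))) + 308940)*(-1/214825) = ((-5/3 + sqrt(241 + (90 + 1529/78)/(919/78))) + 308940)*(-1/214825) = ((-5/3 + sqrt(241 + (78/919)*(8549/78))) + 308940)*(-1/214825) = ((-5/3 + sqrt(241 + 8549/919)) + 308940)*(-1/214825) = ((-5/3 + sqrt(230028/919)) + 308940)*(-1/214825) = ((-5/3 + 2*sqrt(52848933)/919) + 308940)*(-1/214825) = (926815/3 + 2*sqrt(52848933)/919)*(-1/214825) = -185363/128895 - 2*sqrt(52848933)/197424175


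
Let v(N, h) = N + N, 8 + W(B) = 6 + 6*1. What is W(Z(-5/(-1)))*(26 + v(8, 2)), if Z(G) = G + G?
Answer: 168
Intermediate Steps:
Z(G) = 2*G
W(B) = 4 (W(B) = -8 + (6 + 6*1) = -8 + (6 + 6) = -8 + 12 = 4)
v(N, h) = 2*N
W(Z(-5/(-1)))*(26 + v(8, 2)) = 4*(26 + 2*8) = 4*(26 + 16) = 4*42 = 168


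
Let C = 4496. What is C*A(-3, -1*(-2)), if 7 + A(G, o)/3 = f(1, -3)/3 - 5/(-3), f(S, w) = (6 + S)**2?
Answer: 148368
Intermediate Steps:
A(G, o) = 33 (A(G, o) = -21 + 3*((6 + 1)**2/3 - 5/(-3)) = -21 + 3*(7**2*(1/3) - 5*(-1/3)) = -21 + 3*(49*(1/3) + 5/3) = -21 + 3*(49/3 + 5/3) = -21 + 3*18 = -21 + 54 = 33)
C*A(-3, -1*(-2)) = 4496*33 = 148368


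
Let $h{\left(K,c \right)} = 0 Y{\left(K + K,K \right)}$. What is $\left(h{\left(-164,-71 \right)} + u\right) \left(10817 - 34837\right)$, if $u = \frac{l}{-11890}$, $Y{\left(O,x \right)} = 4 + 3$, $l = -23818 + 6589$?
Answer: $- \frac{41384058}{1189} \approx -34806.0$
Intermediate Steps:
$l = -17229$
$Y{\left(O,x \right)} = 7$
$h{\left(K,c \right)} = 0$ ($h{\left(K,c \right)} = 0 \cdot 7 = 0$)
$u = \frac{17229}{11890}$ ($u = - \frac{17229}{-11890} = \left(-17229\right) \left(- \frac{1}{11890}\right) = \frac{17229}{11890} \approx 1.449$)
$\left(h{\left(-164,-71 \right)} + u\right) \left(10817 - 34837\right) = \left(0 + \frac{17229}{11890}\right) \left(10817 - 34837\right) = \frac{17229}{11890} \left(-24020\right) = - \frac{41384058}{1189}$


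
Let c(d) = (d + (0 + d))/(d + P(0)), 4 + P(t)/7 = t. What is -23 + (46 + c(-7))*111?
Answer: 25637/5 ≈ 5127.4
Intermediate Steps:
P(t) = -28 + 7*t
c(d) = 2*d/(-28 + d) (c(d) = (d + (0 + d))/(d + (-28 + 7*0)) = (d + d)/(d + (-28 + 0)) = (2*d)/(d - 28) = (2*d)/(-28 + d) = 2*d/(-28 + d))
-23 + (46 + c(-7))*111 = -23 + (46 + 2*(-7)/(-28 - 7))*111 = -23 + (46 + 2*(-7)/(-35))*111 = -23 + (46 + 2*(-7)*(-1/35))*111 = -23 + (46 + ⅖)*111 = -23 + (232/5)*111 = -23 + 25752/5 = 25637/5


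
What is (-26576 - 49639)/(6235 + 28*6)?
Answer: -76215/6403 ≈ -11.903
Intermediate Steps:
(-26576 - 49639)/(6235 + 28*6) = -76215/(6235 + 168) = -76215/6403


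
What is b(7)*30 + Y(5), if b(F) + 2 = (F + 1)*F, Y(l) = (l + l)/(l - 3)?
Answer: 1625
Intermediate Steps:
Y(l) = 2*l/(-3 + l) (Y(l) = (2*l)/(-3 + l) = 2*l/(-3 + l))
b(F) = -2 + F*(1 + F) (b(F) = -2 + (F + 1)*F = -2 + (1 + F)*F = -2 + F*(1 + F))
b(7)*30 + Y(5) = (-2 + 7 + 7²)*30 + 2*5/(-3 + 5) = (-2 + 7 + 49)*30 + 2*5/2 = 54*30 + 2*5*(½) = 1620 + 5 = 1625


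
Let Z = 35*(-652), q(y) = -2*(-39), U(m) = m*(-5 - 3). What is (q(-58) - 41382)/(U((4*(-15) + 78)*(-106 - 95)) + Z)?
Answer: -10326/1531 ≈ -6.7446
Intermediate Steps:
U(m) = -8*m (U(m) = m*(-8) = -8*m)
q(y) = 78
Z = -22820
(q(-58) - 41382)/(U((4*(-15) + 78)*(-106 - 95)) + Z) = (78 - 41382)/(-8*(4*(-15) + 78)*(-106 - 95) - 22820) = -41304/(-8*(-60 + 78)*(-201) - 22820) = -41304/(-144*(-201) - 22820) = -41304/(-8*(-3618) - 22820) = -41304/(28944 - 22820) = -41304/6124 = -41304*1/6124 = -10326/1531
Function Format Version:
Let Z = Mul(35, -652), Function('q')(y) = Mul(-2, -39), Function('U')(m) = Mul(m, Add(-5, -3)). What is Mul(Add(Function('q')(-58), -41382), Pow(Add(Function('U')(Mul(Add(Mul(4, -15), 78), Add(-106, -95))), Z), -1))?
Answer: Rational(-10326, 1531) ≈ -6.7446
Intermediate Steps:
Function('U')(m) = Mul(-8, m) (Function('U')(m) = Mul(m, -8) = Mul(-8, m))
Function('q')(y) = 78
Z = -22820
Mul(Add(Function('q')(-58), -41382), Pow(Add(Function('U')(Mul(Add(Mul(4, -15), 78), Add(-106, -95))), Z), -1)) = Mul(Add(78, -41382), Pow(Add(Mul(-8, Mul(Add(Mul(4, -15), 78), Add(-106, -95))), -22820), -1)) = Mul(-41304, Pow(Add(Mul(-8, Mul(Add(-60, 78), -201)), -22820), -1)) = Mul(-41304, Pow(Add(Mul(-8, Mul(18, -201)), -22820), -1)) = Mul(-41304, Pow(Add(Mul(-8, -3618), -22820), -1)) = Mul(-41304, Pow(Add(28944, -22820), -1)) = Mul(-41304, Pow(6124, -1)) = Mul(-41304, Rational(1, 6124)) = Rational(-10326, 1531)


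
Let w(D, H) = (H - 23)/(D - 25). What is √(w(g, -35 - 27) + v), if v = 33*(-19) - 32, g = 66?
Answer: 44*I*√574/41 ≈ 25.711*I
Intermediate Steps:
w(D, H) = (-23 + H)/(-25 + D)
v = -659 (v = -627 - 32 = -659)
√(w(g, -35 - 27) + v) = √((-23 + (-35 - 27))/(-25 + 66) - 659) = √((-23 - 62)/41 - 659) = √((1/41)*(-85) - 659) = √(-85/41 - 659) = √(-27104/41) = 44*I*√574/41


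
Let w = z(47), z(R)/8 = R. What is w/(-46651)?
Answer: -376/46651 ≈ -0.0080598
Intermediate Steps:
z(R) = 8*R
w = 376 (w = 8*47 = 376)
w/(-46651) = 376/(-46651) = 376*(-1/46651) = -376/46651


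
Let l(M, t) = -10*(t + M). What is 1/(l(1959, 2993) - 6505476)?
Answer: -1/6554996 ≈ -1.5256e-7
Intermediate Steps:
l(M, t) = -10*M - 10*t (l(M, t) = -10*(M + t) = -10*M - 10*t)
1/(l(1959, 2993) - 6505476) = 1/((-10*1959 - 10*2993) - 6505476) = 1/((-19590 - 29930) - 6505476) = 1/(-49520 - 6505476) = 1/(-6554996) = -1/6554996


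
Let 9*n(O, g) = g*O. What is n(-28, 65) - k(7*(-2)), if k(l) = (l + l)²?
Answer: -8876/9 ≈ -986.22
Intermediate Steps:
n(O, g) = O*g/9 (n(O, g) = (g*O)/9 = (O*g)/9 = O*g/9)
k(l) = 4*l² (k(l) = (2*l)² = 4*l²)
n(-28, 65) - k(7*(-2)) = (⅑)*(-28)*65 - 4*(7*(-2))² = -1820/9 - 4*(-14)² = -1820/9 - 4*196 = -1820/9 - 1*784 = -1820/9 - 784 = -8876/9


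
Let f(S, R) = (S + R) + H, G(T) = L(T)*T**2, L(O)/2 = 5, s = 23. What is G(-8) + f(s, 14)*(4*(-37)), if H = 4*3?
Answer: -6612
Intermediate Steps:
L(O) = 10 (L(O) = 2*5 = 10)
G(T) = 10*T**2
H = 12
f(S, R) = 12 + R + S (f(S, R) = (S + R) + 12 = (R + S) + 12 = 12 + R + S)
G(-8) + f(s, 14)*(4*(-37)) = 10*(-8)**2 + (12 + 14 + 23)*(4*(-37)) = 10*64 + 49*(-148) = 640 - 7252 = -6612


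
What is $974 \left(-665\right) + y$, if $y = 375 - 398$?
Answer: $-647733$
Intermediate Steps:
$y = -23$
$974 \left(-665\right) + y = 974 \left(-665\right) - 23 = -647710 - 23 = -647733$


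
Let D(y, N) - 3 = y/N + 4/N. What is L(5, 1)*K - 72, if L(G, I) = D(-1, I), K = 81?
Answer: 414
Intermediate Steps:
D(y, N) = 3 + 4/N + y/N (D(y, N) = 3 + (y/N + 4/N) = 3 + (4/N + y/N) = 3 + 4/N + y/N)
L(G, I) = (3 + 3*I)/I (L(G, I) = (4 - 1 + 3*I)/I = (3 + 3*I)/I)
L(5, 1)*K - 72 = (3 + 3/1)*81 - 72 = (3 + 3*1)*81 - 72 = (3 + 3)*81 - 72 = 6*81 - 72 = 486 - 72 = 414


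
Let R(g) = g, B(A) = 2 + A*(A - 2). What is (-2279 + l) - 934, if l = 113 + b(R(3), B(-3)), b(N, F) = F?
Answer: -3083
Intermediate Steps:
B(A) = 2 + A*(-2 + A)
l = 130 (l = 113 + (2 + (-3)² - 2*(-3)) = 113 + (2 + 9 + 6) = 113 + 17 = 130)
(-2279 + l) - 934 = (-2279 + 130) - 934 = -2149 - 934 = -3083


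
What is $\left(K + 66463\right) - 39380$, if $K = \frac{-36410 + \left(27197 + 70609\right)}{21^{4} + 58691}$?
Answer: $\frac{1714179668}{63293} \approx 27083.0$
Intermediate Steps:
$K = \frac{15349}{63293}$ ($K = \frac{-36410 + 97806}{194481 + 58691} = \frac{61396}{253172} = 61396 \cdot \frac{1}{253172} = \frac{15349}{63293} \approx 0.24251$)
$\left(K + 66463\right) - 39380 = \left(\frac{15349}{63293} + 66463\right) - 39380 = \frac{4206658008}{63293} - 39380 = \frac{1714179668}{63293}$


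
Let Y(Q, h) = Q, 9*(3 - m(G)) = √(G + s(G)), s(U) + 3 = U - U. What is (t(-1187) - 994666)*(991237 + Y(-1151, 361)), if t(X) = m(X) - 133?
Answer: -984933592456 - 990086*I*√1190/9 ≈ -9.8493e+11 - 3.7949e+6*I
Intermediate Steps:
s(U) = -3 (s(U) = -3 + (U - U) = -3 + 0 = -3)
m(G) = 3 - √(-3 + G)/9 (m(G) = 3 - √(G - 3)/9 = 3 - √(-3 + G)/9)
t(X) = -130 - √(-3 + X)/9 (t(X) = (3 - √(-3 + X)/9) - 133 = -130 - √(-3 + X)/9)
(t(-1187) - 994666)*(991237 + Y(-1151, 361)) = ((-130 - √(-3 - 1187)/9) - 994666)*(991237 - 1151) = ((-130 - I*√1190/9) - 994666)*990086 = (-994796 - I*√1190/9)*990086 = -984933592456 - 990086*I*√1190/9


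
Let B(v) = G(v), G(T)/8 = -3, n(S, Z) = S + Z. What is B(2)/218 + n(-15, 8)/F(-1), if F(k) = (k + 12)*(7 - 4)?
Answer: -1159/3597 ≈ -0.32221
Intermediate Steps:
G(T) = -24 (G(T) = 8*(-3) = -24)
B(v) = -24
F(k) = 36 + 3*k (F(k) = (12 + k)*3 = 36 + 3*k)
B(2)/218 + n(-15, 8)/F(-1) = -24/218 + (-15 + 8)/(36 + 3*(-1)) = -24*1/218 - 7/(36 - 3) = -12/109 - 7/33 = -1159/3597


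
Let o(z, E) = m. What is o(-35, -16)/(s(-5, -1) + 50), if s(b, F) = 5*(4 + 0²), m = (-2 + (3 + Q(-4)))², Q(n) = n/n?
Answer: 2/35 ≈ 0.057143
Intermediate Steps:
Q(n) = 1
m = 4 (m = (-2 + (3 + 1))² = (-2 + 4)² = 2² = 4)
s(b, F) = 20 (s(b, F) = 5*(4 + 0) = 5*4 = 20)
o(z, E) = 4
o(-35, -16)/(s(-5, -1) + 50) = 4/(20 + 50) = 4/70 = 4*(1/70) = 2/35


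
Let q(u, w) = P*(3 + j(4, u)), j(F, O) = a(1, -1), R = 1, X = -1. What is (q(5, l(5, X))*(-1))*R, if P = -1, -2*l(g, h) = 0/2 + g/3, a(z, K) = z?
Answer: 4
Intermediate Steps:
j(F, O) = 1
l(g, h) = -g/6 (l(g, h) = -(0/2 + g/3)/2 = -(0*(1/2) + g*(1/3))/2 = -(0 + g/3)/2 = -g/6)
q(u, w) = -4 (q(u, w) = -(3 + 1) = -1*4 = -4)
(q(5, l(5, X))*(-1))*R = -4*(-1)*1 = 4*1 = 4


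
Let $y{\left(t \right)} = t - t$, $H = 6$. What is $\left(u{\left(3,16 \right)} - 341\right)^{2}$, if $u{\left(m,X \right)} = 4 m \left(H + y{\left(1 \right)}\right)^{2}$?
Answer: $8281$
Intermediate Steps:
$y{\left(t \right)} = 0$
$u{\left(m,X \right)} = 144 m$ ($u{\left(m,X \right)} = 4 m \left(6 + 0\right)^{2} = 4 m 6^{2} = 4 m 36 = 144 m$)
$\left(u{\left(3,16 \right)} - 341\right)^{2} = \left(144 \cdot 3 - 341\right)^{2} = \left(432 - 341\right)^{2} = 91^{2} = 8281$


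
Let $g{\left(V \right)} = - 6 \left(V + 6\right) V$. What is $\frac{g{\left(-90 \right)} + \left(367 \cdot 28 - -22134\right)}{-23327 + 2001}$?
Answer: $\frac{6475}{10663} \approx 0.60724$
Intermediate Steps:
$g{\left(V \right)} = V \left(-36 - 6 V\right)$ ($g{\left(V \right)} = - 6 \left(6 + V\right) V = \left(-36 - 6 V\right) V = V \left(-36 - 6 V\right)$)
$\frac{g{\left(-90 \right)} + \left(367 \cdot 28 - -22134\right)}{-23327 + 2001} = \frac{\left(-6\right) \left(-90\right) \left(6 - 90\right) + \left(367 \cdot 28 - -22134\right)}{-23327 + 2001} = \frac{\left(-6\right) \left(-90\right) \left(-84\right) + \left(10276 + 22134\right)}{-21326} = \left(-45360 + 32410\right) \left(- \frac{1}{21326}\right) = \left(-12950\right) \left(- \frac{1}{21326}\right) = \frac{6475}{10663}$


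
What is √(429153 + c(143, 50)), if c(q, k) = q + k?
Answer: √429346 ≈ 655.25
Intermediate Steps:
c(q, k) = k + q
√(429153 + c(143, 50)) = √(429153 + (50 + 143)) = √(429153 + 193) = √429346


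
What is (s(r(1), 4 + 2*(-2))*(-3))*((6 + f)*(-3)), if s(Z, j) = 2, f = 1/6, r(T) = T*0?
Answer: 111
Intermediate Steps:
r(T) = 0
f = 1/6 ≈ 0.16667
(s(r(1), 4 + 2*(-2))*(-3))*((6 + f)*(-3)) = (2*(-3))*((6 + 1/6)*(-3)) = -37*(-3) = -6*(-37/2) = 111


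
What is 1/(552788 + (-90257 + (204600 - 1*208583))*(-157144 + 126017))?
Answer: 1/2933961268 ≈ 3.4084e-10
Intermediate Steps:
1/(552788 + (-90257 + (204600 - 1*208583))*(-157144 + 126017)) = 1/(552788 + (-90257 + (204600 - 208583))*(-31127)) = 1/(552788 + (-90257 - 3983)*(-31127)) = 1/(552788 - 94240*(-31127)) = 1/(552788 + 2933408480) = 1/2933961268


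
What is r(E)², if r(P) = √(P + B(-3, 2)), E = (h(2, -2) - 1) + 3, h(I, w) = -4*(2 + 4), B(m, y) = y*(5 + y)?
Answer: -8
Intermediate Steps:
h(I, w) = -24 (h(I, w) = -4*6 = -24)
E = -22 (E = (-24 - 1) + 3 = -25 + 3 = -22)
r(P) = √(14 + P) (r(P) = √(P + 2*(5 + 2)) = √(P + 2*7) = √(P + 14) = √(14 + P))
r(E)² = (√(14 - 22))² = (√(-8))² = (2*I*√2)² = -8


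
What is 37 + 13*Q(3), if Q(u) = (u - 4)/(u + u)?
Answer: 209/6 ≈ 34.833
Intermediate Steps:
Q(u) = (-4 + u)/(2*u) (Q(u) = (-4 + u)/((2*u)) = (-4 + u)*(1/(2*u)) = (-4 + u)/(2*u))
37 + 13*Q(3) = 37 + 13*((½)*(-4 + 3)/3) = 37 + 13*((½)*(⅓)*(-1)) = 37 + 13*(-⅙) = 37 - 13/6 = 209/6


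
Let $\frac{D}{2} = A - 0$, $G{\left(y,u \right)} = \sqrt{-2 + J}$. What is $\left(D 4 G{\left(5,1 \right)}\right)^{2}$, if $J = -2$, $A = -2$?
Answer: $-1024$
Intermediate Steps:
$G{\left(y,u \right)} = 2 i$ ($G{\left(y,u \right)} = \sqrt{-2 - 2} = \sqrt{-4} = 2 i$)
$D = -4$ ($D = 2 \left(-2 - 0\right) = 2 \left(-2 + 0\right) = 2 \left(-2\right) = -4$)
$\left(D 4 G{\left(5,1 \right)}\right)^{2} = \left(\left(-4\right) 4 \cdot 2 i\right)^{2} = \left(- 16 \cdot 2 i\right)^{2} = \left(- 32 i\right)^{2} = -1024$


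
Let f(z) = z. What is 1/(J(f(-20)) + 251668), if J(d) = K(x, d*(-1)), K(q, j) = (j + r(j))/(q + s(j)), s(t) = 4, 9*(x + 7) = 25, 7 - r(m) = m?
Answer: 2/503273 ≈ 3.9740e-6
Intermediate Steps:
r(m) = 7 - m
x = -38/9 (x = -7 + (⅑)*25 = -7 + 25/9 = -38/9 ≈ -4.2222)
K(q, j) = 7/(4 + q) (K(q, j) = (j + (7 - j))/(q + 4) = 7/(4 + q))
J(d) = -63/2 (J(d) = 7/(4 - 38/9) = 7/(-2/9) = 7*(-9/2) = -63/2)
1/(J(f(-20)) + 251668) = 1/(-63/2 + 251668) = 1/(503273/2) = 2/503273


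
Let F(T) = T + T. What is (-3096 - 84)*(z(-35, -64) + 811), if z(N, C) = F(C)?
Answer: -2171940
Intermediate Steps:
F(T) = 2*T
z(N, C) = 2*C
(-3096 - 84)*(z(-35, -64) + 811) = (-3096 - 84)*(2*(-64) + 811) = -3180*(-128 + 811) = -3180*683 = -2171940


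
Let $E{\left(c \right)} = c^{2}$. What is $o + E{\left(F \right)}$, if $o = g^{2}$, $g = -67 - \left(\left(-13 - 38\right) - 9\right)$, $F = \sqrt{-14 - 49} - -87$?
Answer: $7555 + 522 i \sqrt{7} \approx 7555.0 + 1381.1 i$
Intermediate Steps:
$F = 87 + 3 i \sqrt{7}$ ($F = \sqrt{-63} + 87 = 3 i \sqrt{7} + 87 = 87 + 3 i \sqrt{7} \approx 87.0 + 7.9373 i$)
$g = -7$ ($g = -67 - \left(-51 - 9\right) = -67 - -60 = -67 + 60 = -7$)
$o = 49$ ($o = \left(-7\right)^{2} = 49$)
$o + E{\left(F \right)} = 49 + \left(87 + 3 i \sqrt{7}\right)^{2}$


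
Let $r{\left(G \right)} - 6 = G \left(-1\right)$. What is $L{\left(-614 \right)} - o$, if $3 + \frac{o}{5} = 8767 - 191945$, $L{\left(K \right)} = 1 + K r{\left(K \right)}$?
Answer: $535226$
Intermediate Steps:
$r{\left(G \right)} = 6 - G$ ($r{\left(G \right)} = 6 + G \left(-1\right) = 6 - G$)
$L{\left(K \right)} = 1 + K \left(6 - K\right)$
$o = -915905$ ($o = -15 + 5 \left(8767 - 191945\right) = -15 + 5 \left(-183178\right) = -15 - 915890 = -915905$)
$L{\left(-614 \right)} - o = \left(1 - - 614 \left(-6 - 614\right)\right) - -915905 = \left(1 - \left(-614\right) \left(-620\right)\right) + 915905 = \left(1 - 380680\right) + 915905 = -380679 + 915905 = 535226$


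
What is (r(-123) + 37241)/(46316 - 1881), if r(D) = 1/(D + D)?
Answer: 1832257/2186202 ≈ 0.83810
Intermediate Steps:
r(D) = 1/(2*D)
(r(-123) + 37241)/(46316 - 1881) = ((½)/(-123) + 37241)/(46316 - 1881) = ((½)*(-1/123) + 37241)/44435 = (-1/246 + 37241)*(1/44435) = (9161285/246)*(1/44435) = 1832257/2186202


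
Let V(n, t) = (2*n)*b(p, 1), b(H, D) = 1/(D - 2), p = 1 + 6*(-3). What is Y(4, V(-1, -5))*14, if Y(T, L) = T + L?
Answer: 84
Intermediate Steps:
p = -17 (p = 1 - 18 = -17)
b(H, D) = 1/(-2 + D)
V(n, t) = -2*n (V(n, t) = (2*n)/(-2 + 1) = (2*n)/(-1) = (2*n)*(-1) = -2*n)
Y(T, L) = L + T
Y(4, V(-1, -5))*14 = (-2*(-1) + 4)*14 = (2 + 4)*14 = 6*14 = 84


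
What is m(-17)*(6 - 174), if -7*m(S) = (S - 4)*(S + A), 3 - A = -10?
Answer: 2016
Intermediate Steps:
A = 13 (A = 3 - 1*(-10) = 3 + 10 = 13)
m(S) = -(-4 + S)*(13 + S)/7 (m(S) = -(S - 4)*(S + 13)/7 = -(-4 + S)*(13 + S)/7)
m(-17)*(6 - 174) = (52/7 - 9/7*(-17) - ⅐*(-17)²)*(6 - 174) = (52/7 + 153/7 - ⅐*289)*(-168) = (52/7 + 153/7 - 289/7)*(-168) = -12*(-168) = 2016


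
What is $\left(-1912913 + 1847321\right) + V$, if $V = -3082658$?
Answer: $-3148250$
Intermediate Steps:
$\left(-1912913 + 1847321\right) + V = \left(-1912913 + 1847321\right) - 3082658 = -65592 - 3082658 = -3148250$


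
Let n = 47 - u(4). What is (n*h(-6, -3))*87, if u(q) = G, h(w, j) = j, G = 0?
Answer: -12267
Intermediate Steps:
u(q) = 0
n = 47 (n = 47 - 1*0 = 47 + 0 = 47)
(n*h(-6, -3))*87 = (47*(-3))*87 = -141*87 = -12267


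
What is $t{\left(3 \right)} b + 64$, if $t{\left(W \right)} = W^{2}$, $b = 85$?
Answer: $829$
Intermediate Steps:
$t{\left(3 \right)} b + 64 = 3^{2} \cdot 85 + 64 = 9 \cdot 85 + 64 = 765 + 64 = 829$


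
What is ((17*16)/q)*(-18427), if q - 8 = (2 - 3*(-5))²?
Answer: -5012144/297 ≈ -16876.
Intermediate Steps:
q = 297 (q = 8 + (2 - 3*(-5))² = 8 + (2 + 15)² = 8 + 17² = 8 + 289 = 297)
((17*16)/q)*(-18427) = ((17*16)/297)*(-18427) = (272*(1/297))*(-18427) = (272/297)*(-18427) = -5012144/297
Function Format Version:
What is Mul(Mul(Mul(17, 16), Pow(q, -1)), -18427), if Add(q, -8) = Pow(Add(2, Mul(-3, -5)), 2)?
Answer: Rational(-5012144, 297) ≈ -16876.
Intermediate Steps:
q = 297 (q = Add(8, Pow(Add(2, Mul(-3, -5)), 2)) = Add(8, Pow(Add(2, 15), 2)) = Add(8, Pow(17, 2)) = Add(8, 289) = 297)
Mul(Mul(Mul(17, 16), Pow(q, -1)), -18427) = Mul(Mul(Mul(17, 16), Pow(297, -1)), -18427) = Mul(Mul(272, Rational(1, 297)), -18427) = Mul(Rational(272, 297), -18427) = Rational(-5012144, 297)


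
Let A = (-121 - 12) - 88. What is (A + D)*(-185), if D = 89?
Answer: 24420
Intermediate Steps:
A = -221 (A = -133 - 88 = -221)
(A + D)*(-185) = (-221 + 89)*(-185) = -132*(-185) = 24420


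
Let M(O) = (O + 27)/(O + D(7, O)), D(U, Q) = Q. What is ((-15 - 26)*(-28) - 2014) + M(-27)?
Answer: -866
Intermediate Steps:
M(O) = (27 + O)/(2*O) (M(O) = (O + 27)/(O + O) = (27 + O)/((2*O)) = (27 + O)*(1/(2*O)) = (27 + O)/(2*O))
((-15 - 26)*(-28) - 2014) + M(-27) = ((-15 - 26)*(-28) - 2014) + (½)*(27 - 27)/(-27) = (-41*(-28) - 2014) + (½)*(-1/27)*0 = (1148 - 2014) + 0 = -866 + 0 = -866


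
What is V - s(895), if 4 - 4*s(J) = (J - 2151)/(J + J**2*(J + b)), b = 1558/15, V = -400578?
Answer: -480765742541371/1200177100 ≈ -4.0058e+5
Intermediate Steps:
b = 1558/15 (b = 1558*(1/15) = 1558/15 ≈ 103.87)
s(J) = 1 - (-2151 + J)/(4*(J + J**2*(1558/15 + J))) (s(J) = 1 - (J - 2151)/(4*(J + J**2*(J + 1558/15))) = 1 - (-2151 + J)/(4*(J + J**2*(1558/15 + J))))
V - s(895) = -400578 - (32265 + 45*895 + 60*895**3 + 6232*895**2)/(4*895*(15 + 15*895**2 + 1558*895)) = -400578 - (32265 + 40275 + 60*716917375 + 6232*801025)/(4*895*(15 + 15*801025 + 1394410)) = -400578 - (32265 + 40275 + 43015042500 + 4991987800)/(4*895*(15 + 12015375 + 1394410)) = -400578 - 48007102840/(4*895*13409800) = -400578 - 1*1200177571/1200177100 = -400578 - 1200177571/1200177100 = -480765742541371/1200177100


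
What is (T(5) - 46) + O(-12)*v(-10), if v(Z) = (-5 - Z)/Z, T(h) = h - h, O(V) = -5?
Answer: -87/2 ≈ -43.500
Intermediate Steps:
T(h) = 0
v(Z) = (-5 - Z)/Z
(T(5) - 46) + O(-12)*v(-10) = (0 - 46) - 5*(-5 - 1*(-10))/(-10) = -46 - (-1)*(-5 + 10)/2 = -46 - (-1)*5/2 = -46 - 5*(-1/2) = -46 + 5/2 = -87/2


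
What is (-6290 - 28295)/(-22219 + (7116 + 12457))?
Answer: 34585/2646 ≈ 13.071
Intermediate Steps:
(-6290 - 28295)/(-22219 + (7116 + 12457)) = -34585/(-22219 + 19573) = -34585/(-2646) = -34585*(-1/2646) = 34585/2646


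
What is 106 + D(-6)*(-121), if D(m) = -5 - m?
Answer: -15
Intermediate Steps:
106 + D(-6)*(-121) = 106 + (-5 - 1*(-6))*(-121) = 106 + (-5 + 6)*(-121) = 106 + 1*(-121) = 106 - 121 = -15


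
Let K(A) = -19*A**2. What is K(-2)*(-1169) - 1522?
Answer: 87322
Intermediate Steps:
K(-2)*(-1169) - 1522 = -19*(-2)**2*(-1169) - 1522 = -19*4*(-1169) - 1522 = -76*(-1169) - 1522 = 88844 - 1522 = 87322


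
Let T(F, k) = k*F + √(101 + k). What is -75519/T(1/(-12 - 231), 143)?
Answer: -2624209731/14387507 - 8918642862*√61/14387507 ≈ -5023.9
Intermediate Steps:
T(F, k) = √(101 + k) + F*k (T(F, k) = F*k + √(101 + k) = √(101 + k) + F*k)
-75519/T(1/(-12 - 231), 143) = -75519/(√(101 + 143) + 143/(-12 - 231)) = -75519/(√244 + 143/(-243)) = -75519/(2*√61 - 1/243*143) = -75519/(2*√61 - 143/243) = -75519/(-143/243 + 2*√61)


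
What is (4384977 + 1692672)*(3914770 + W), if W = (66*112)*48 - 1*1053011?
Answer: 19549213832175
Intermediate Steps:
W = -698195 (W = 7392*48 - 1053011 = 354816 - 1053011 = -698195)
(4384977 + 1692672)*(3914770 + W) = (4384977 + 1692672)*(3914770 - 698195) = 6077649*3216575 = 19549213832175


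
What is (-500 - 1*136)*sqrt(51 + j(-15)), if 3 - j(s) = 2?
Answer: -1272*sqrt(13) ≈ -4586.3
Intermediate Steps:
j(s) = 1 (j(s) = 3 - 1*2 = 3 - 2 = 1)
(-500 - 1*136)*sqrt(51 + j(-15)) = (-500 - 1*136)*sqrt(51 + 1) = (-500 - 136)*sqrt(52) = -1272*sqrt(13)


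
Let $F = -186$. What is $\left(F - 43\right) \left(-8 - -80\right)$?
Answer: $-16488$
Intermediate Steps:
$\left(F - 43\right) \left(-8 - -80\right) = \left(-186 - 43\right) \left(-8 - -80\right) = - 229 \left(-8 + 80\right) = \left(-229\right) 72 = -16488$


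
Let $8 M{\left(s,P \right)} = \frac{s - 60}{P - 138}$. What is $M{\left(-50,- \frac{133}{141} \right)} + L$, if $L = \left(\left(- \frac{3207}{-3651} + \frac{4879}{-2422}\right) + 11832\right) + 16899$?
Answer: $\frac{43091901387059}{1499894084} \approx 28730.0$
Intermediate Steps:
$L = \frac{12097628567}{421082}$ ($L = \left(\left(\left(-3207\right) \left(- \frac{1}{3651}\right) + 4879 \left(- \frac{1}{2422}\right)\right) + 11832\right) + 16899 = \left(\left(\frac{1069}{1217} - \frac{697}{346}\right) + 11832\right) + 16899 = \left(- \frac{478375}{421082} + 11832\right) + 16899 = \frac{4981763849}{421082} + 16899 = \frac{12097628567}{421082} \approx 28730.0$)
$M{\left(s,P \right)} = \frac{-60 + s}{8 \left(-138 + P\right)}$ ($M{\left(s,P \right)} = \frac{\left(s - 60\right) \frac{1}{P - 138}}{8} = \frac{\left(-60 + s\right) \frac{1}{-138 + P}}{8} = \frac{\frac{1}{-138 + P} \left(-60 + s\right)}{8} = \frac{-60 + s}{8 \left(-138 + P\right)}$)
$M{\left(-50,- \frac{133}{141} \right)} + L = \frac{-60 - 50}{8 \left(-138 - \frac{133}{141}\right)} + \frac{12097628567}{421082} = \frac{1}{8} \frac{1}{-138 - \frac{133}{141}} \left(-110\right) + \frac{12097628567}{421082} = \frac{1}{8} \frac{1}{- \frac{19591}{141}} \left(-110\right) + \frac{12097628567}{421082} = \frac{1}{8} \left(- \frac{141}{19591}\right) \left(-110\right) + \frac{12097628567}{421082} = \frac{705}{7124} + \frac{12097628567}{421082} = \frac{43091901387059}{1499894084}$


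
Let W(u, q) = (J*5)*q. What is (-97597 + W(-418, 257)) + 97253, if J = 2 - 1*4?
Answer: -2914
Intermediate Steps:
J = -2 (J = 2 - 4 = -2)
W(u, q) = -10*q (W(u, q) = (-2*5)*q = -10*q)
(-97597 + W(-418, 257)) + 97253 = (-97597 - 10*257) + 97253 = (-97597 - 2570) + 97253 = -100167 + 97253 = -2914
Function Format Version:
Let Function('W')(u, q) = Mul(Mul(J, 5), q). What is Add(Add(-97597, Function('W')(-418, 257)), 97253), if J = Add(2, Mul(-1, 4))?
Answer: -2914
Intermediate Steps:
J = -2 (J = Add(2, -4) = -2)
Function('W')(u, q) = Mul(-10, q) (Function('W')(u, q) = Mul(Mul(-2, 5), q) = Mul(-10, q))
Add(Add(-97597, Function('W')(-418, 257)), 97253) = Add(Add(-97597, Mul(-10, 257)), 97253) = Add(Add(-97597, -2570), 97253) = Add(-100167, 97253) = -2914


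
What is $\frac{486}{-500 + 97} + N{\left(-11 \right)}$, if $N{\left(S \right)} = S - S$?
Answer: $- \frac{486}{403} \approx -1.206$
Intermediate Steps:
$N{\left(S \right)} = 0$
$\frac{486}{-500 + 97} + N{\left(-11 \right)} = \frac{486}{-500 + 97} + 0 = \frac{486}{-403} + 0 = 486 \left(- \frac{1}{403}\right) + 0 = - \frac{486}{403} + 0 = - \frac{486}{403}$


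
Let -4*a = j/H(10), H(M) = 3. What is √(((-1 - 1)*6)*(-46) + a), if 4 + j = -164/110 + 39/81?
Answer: √541424345/990 ≈ 23.504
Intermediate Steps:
j = -7439/1485 (j = -4 + (-164/110 + 39/81) = -4 + (-164*1/110 + 39*(1/81)) = -4 + (-82/55 + 13/27) = -4 - 1499/1485 = -7439/1485 ≈ -5.0094)
a = 7439/17820 (a = -(-7439)/(5940*3) = -¼*(-7439/4455) = 7439/17820 ≈ 0.41745)
√(((-1 - 1)*6)*(-46) + a) = √(((-1 - 1)*6)*(-46) + 7439/17820) = √(-2*6*(-46) + 7439/17820) = √(-12*(-46) + 7439/17820) = √(552 + 7439/17820) = √(9844079/17820) = √541424345/990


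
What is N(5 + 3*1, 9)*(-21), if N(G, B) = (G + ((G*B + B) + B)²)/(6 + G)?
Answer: -12162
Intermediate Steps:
N(G, B) = (G + (2*B + B*G)²)/(6 + G) (N(G, B) = (G + ((B*G + B) + B)²)/(6 + G) = (G + ((B + B*G) + B)²)/(6 + G) = (G + (2*B + B*G)²)/(6 + G))
N(5 + 3*1, 9)*(-21) = (((5 + 3*1) + 9²*(2 + (5 + 3*1))²)/(6 + (5 + 3*1)))*(-21) = (((5 + 3) + 81*(2 + (5 + 3))²)/(6 + (5 + 3)))*(-21) = ((8 + 81*(2 + 8)²)/(6 + 8))*(-21) = ((8 + 81*10²)/14)*(-21) = ((8 + 81*100)/14)*(-21) = ((8 + 8100)/14)*(-21) = ((1/14)*8108)*(-21) = (4054/7)*(-21) = -12162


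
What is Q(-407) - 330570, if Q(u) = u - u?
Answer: -330570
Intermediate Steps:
Q(u) = 0
Q(-407) - 330570 = 0 - 330570 = -330570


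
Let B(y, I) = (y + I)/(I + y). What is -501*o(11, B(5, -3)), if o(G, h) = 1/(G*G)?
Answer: -501/121 ≈ -4.1405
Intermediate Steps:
B(y, I) = 1 (B(y, I) = (I + y)/(I + y) = 1)
o(G, h) = G⁻² (o(G, h) = 1/(G²) = G⁻²)
-501*o(11, B(5, -3)) = -501/11² = -501*1/121 = -501/121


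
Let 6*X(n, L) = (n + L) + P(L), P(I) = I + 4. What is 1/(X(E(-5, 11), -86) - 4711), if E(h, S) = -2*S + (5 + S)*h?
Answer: -1/4756 ≈ -0.00021026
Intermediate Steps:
E(h, S) = -2*S + h*(5 + S)
P(I) = 4 + I
X(n, L) = ⅔ + L/3 + n/6 (X(n, L) = ((n + L) + (4 + L))/6 = ((L + n) + (4 + L))/6 = (4 + n + 2*L)/6 = ⅔ + L/3 + n/6)
1/(X(E(-5, 11), -86) - 4711) = 1/((⅔ + (⅓)*(-86) + (-2*11 + 5*(-5) + 11*(-5))/6) - 4711) = 1/((⅔ - 86/3 + (-22 - 25 - 55)/6) - 4711) = 1/((⅔ - 86/3 + (⅙)*(-102)) - 4711) = 1/((⅔ - 86/3 - 17) - 4711) = 1/(-45 - 4711) = 1/(-4756) = -1/4756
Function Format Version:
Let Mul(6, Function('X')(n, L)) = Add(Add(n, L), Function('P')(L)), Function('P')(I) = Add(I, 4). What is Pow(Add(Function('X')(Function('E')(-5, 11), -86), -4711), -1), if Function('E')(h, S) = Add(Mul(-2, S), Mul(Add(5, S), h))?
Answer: Rational(-1, 4756) ≈ -0.00021026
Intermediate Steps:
Function('E')(h, S) = Add(Mul(-2, S), Mul(h, Add(5, S)))
Function('P')(I) = Add(4, I)
Function('X')(n, L) = Add(Rational(2, 3), Mul(Rational(1, 3), L), Mul(Rational(1, 6), n)) (Function('X')(n, L) = Mul(Rational(1, 6), Add(Add(n, L), Add(4, L))) = Mul(Rational(1, 6), Add(Add(L, n), Add(4, L))) = Mul(Rational(1, 6), Add(4, n, Mul(2, L))) = Add(Rational(2, 3), Mul(Rational(1, 3), L), Mul(Rational(1, 6), n)))
Pow(Add(Function('X')(Function('E')(-5, 11), -86), -4711), -1) = Pow(Add(Add(Rational(2, 3), Mul(Rational(1, 3), -86), Mul(Rational(1, 6), Add(Mul(-2, 11), Mul(5, -5), Mul(11, -5)))), -4711), -1) = Pow(Add(Add(Rational(2, 3), Rational(-86, 3), Mul(Rational(1, 6), Add(-22, -25, -55))), -4711), -1) = Pow(Add(Add(Rational(2, 3), Rational(-86, 3), Mul(Rational(1, 6), -102)), -4711), -1) = Pow(Add(Add(Rational(2, 3), Rational(-86, 3), -17), -4711), -1) = Pow(Add(-45, -4711), -1) = Pow(-4756, -1) = Rational(-1, 4756)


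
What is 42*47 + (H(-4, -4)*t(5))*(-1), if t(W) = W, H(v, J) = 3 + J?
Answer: 1979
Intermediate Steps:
42*47 + (H(-4, -4)*t(5))*(-1) = 42*47 + ((3 - 4)*5)*(-1) = 1974 - 1*5*(-1) = 1974 - 5*(-1) = 1974 + 5 = 1979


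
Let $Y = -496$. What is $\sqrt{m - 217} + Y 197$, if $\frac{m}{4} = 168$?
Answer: $-97712 + \sqrt{455} \approx -97691.0$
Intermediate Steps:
$m = 672$ ($m = 4 \cdot 168 = 672$)
$\sqrt{m - 217} + Y 197 = \sqrt{672 - 217} - 97712 = \sqrt{455} - 97712 = -97712 + \sqrt{455}$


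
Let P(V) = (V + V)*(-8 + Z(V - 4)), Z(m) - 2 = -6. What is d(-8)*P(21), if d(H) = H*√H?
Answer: 8064*I*√2 ≈ 11404.0*I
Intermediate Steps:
d(H) = H^(3/2)
Z(m) = -4 (Z(m) = 2 - 6 = -4)
P(V) = -24*V (P(V) = (V + V)*(-8 - 4) = (2*V)*(-12) = -24*V)
d(-8)*P(21) = (-8)^(3/2)*(-24*21) = -16*I*√2*(-504) = 8064*I*√2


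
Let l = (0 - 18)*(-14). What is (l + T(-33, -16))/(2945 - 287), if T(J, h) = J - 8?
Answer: 211/2658 ≈ 0.079383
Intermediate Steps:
l = 252 (l = -18*(-14) = 252)
T(J, h) = -8 + J
(l + T(-33, -16))/(2945 - 287) = (252 + (-8 - 33))/(2945 - 287) = (252 - 41)/2658 = 211*(1/2658) = 211/2658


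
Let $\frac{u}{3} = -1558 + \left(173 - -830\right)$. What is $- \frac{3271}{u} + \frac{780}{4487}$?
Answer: $\frac{15975677}{7470855} \approx 2.1384$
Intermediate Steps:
$u = -1665$ ($u = 3 \left(-1558 + \left(173 - -830\right)\right) = 3 \left(-1558 + \left(173 + 830\right)\right) = 3 \left(-1558 + 1003\right) = 3 \left(-555\right) = -1665$)
$- \frac{3271}{u} + \frac{780}{4487} = - \frac{3271}{-1665} + \frac{780}{4487} = \left(-3271\right) \left(- \frac{1}{1665}\right) + 780 \cdot \frac{1}{4487} = \frac{3271}{1665} + \frac{780}{4487} = \frac{15975677}{7470855}$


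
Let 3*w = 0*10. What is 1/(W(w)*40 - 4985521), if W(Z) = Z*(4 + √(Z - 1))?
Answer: -1/4985521 ≈ -2.0058e-7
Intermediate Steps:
w = 0 (w = (0*10)/3 = (⅓)*0 = 0)
W(Z) = Z*(4 + √(-1 + Z))
1/(W(w)*40 - 4985521) = 1/((0*(4 + √(-1 + 0)))*40 - 4985521) = 1/((0*(4 + √(-1)))*40 - 4985521) = 1/((0*(4 + I))*40 - 4985521) = 1/(0*40 - 4985521) = 1/(0 - 4985521) = 1/(-4985521) = -1/4985521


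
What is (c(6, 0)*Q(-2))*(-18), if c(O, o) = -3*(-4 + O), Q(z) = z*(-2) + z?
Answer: 216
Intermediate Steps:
Q(z) = -z (Q(z) = -2*z + z = -z)
c(O, o) = 12 - 3*O
(c(6, 0)*Q(-2))*(-18) = ((12 - 3*6)*(-1*(-2)))*(-18) = ((12 - 18)*2)*(-18) = -6*2*(-18) = -12*(-18) = 216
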